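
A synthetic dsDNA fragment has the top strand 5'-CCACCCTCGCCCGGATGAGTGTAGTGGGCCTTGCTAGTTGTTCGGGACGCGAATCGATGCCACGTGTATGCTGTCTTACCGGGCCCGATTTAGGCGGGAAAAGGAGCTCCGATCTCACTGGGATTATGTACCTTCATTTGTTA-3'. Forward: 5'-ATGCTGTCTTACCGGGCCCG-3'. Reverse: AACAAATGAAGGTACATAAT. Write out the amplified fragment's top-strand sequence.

5'-ATGCTGTCTTACCGGGCCCGATTTAGGCGGGAAAAGGAGCTCCGATCTCACTGGGATTATGTACCTTCATTTGTT-3'

Forward primer ATGCTGTCTTACCGGGCCCG is found on the top strand at positions 68–87.
Taking the reverse complement of AACAAATGAAGGTACATAAT gives ATTATGTACCTTCATTTGTT, found at positions 123–142 on the template; the primer anneals here to the top strand with its 3' end pointing upstream.
The product is the template from position 68 through 142 (75 bp).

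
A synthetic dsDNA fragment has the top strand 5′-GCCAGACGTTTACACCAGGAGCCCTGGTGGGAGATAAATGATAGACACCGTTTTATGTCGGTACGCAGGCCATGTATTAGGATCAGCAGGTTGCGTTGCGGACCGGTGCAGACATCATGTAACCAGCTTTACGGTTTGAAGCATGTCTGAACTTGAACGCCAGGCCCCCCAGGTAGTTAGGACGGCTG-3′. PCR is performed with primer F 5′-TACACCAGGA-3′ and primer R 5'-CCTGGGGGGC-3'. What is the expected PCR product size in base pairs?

The forward primer matches the template at positions 11–20.
Taking the reverse complement of CCTGGGGGGC gives GCCCCCCAGG, found at positions 164–173 on the template; the primer anneals here to the top strand with its 3' end pointing upstream.
Amplicon spans positions 11–173: 163 bp.

163 bp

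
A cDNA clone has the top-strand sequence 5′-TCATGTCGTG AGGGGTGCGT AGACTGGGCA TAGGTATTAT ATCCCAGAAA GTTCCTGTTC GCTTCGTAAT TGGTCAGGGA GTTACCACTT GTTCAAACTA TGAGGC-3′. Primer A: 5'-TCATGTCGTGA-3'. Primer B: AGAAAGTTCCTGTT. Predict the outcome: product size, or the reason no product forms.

Primer A (TCATGTCGTGA) matches the top strand at positions 1–11 (3' end points downstream).
Primer B (AGAAAGTTCCTGTT) also matches the top strand directly, at positions 46–59 — its reverse complement AACAGGAACTTTCT is not present.
Both primers anneal to the bottom strand with 3' ends pointing the same way, so neither can prime synthesis back toward the other.

No product — both primers anneal to the same strand and extend in the same direction.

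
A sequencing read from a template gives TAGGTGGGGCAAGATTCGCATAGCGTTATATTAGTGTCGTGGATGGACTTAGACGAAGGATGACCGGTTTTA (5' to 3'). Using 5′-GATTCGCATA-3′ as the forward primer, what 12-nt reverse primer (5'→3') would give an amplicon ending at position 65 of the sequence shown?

5'-GGTCATCCTTCG-3'

The forward primer binds at positions 13–22; the product's 3' end on the top strand is position 65.
The reverse primer anneals to the top strand over positions 54–65, i.e. to CGAAGGATGACC.
Its sequence written 5'→3' is the reverse complement: GGTCATCCTTCG.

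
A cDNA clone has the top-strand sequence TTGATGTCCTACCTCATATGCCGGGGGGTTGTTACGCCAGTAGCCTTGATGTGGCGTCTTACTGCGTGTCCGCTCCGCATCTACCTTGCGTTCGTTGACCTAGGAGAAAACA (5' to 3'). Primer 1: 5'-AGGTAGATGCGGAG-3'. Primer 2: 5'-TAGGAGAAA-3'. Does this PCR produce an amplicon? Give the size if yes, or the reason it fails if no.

No product — the primers' 3' ends point away from each other.

Primer 1 (AGGTAGATGCGGAG) has reverse complement CTCCGCATCTACCT, which matches the top strand at positions 73–86; primer 1 anneals to the top strand there with its 3' end pointing upstream toward position 73.
Primer 2 (TAGGAGAAA) matches the top strand directly at positions 101–109; it anneals to the bottom strand with its 3' end pointing downstream toward position 109.
The 3' ends diverge (primer 1 extends toward position 1, primer 2 toward position 112), so the primers never converge on a shared product.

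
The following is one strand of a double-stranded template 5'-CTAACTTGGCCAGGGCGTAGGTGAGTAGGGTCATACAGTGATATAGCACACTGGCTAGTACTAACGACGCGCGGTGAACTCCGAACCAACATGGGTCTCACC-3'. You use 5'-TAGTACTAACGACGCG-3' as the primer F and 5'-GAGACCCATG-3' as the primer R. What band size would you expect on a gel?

Scanning the template, TAGTACTAACGACGCG occurs at positions 56–71; this primer anneals to the bottom strand there with its 3' end pointing downstream.
The reverse primer's reverse complement is CATGGGTCTC, which matches the template at positions 90–99.
Amplicon spans positions 56–99: 44 bp.

44 bp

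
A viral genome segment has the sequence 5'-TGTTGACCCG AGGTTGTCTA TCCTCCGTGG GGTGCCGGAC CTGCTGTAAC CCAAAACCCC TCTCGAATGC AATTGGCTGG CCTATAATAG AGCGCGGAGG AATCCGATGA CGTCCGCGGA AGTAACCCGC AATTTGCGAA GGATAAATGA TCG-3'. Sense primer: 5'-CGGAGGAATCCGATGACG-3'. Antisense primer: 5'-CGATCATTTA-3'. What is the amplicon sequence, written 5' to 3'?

Scanning the template, CGGAGGAATCCGATGACG occurs at positions 95–112; this primer anneals to the bottom strand there with its 3' end pointing downstream.
Reverse complement of the reverse primer: TAAATGATCG. This occurs on the top strand at positions 144–153.
The product is the template from position 95 through 153 (59 bp).

5'-CGGAGGAATCCGATGACGTCCGCGGAAGTAACCCGCAATTTGCGAAGGATAAATGATCG-3'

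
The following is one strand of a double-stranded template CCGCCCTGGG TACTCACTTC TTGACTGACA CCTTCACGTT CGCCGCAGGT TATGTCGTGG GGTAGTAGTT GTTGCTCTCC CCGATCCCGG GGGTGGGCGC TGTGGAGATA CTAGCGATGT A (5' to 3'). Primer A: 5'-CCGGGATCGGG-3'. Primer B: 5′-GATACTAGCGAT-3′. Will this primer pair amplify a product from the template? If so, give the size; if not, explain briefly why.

Primer A (CCGGGATCGGG) has reverse complement CCCGATCCCGG, which matches the top strand at positions 80–90; primer A anneals to the top strand there with its 3' end pointing upstream toward position 80.
Primer B (GATACTAGCGAT) matches the top strand directly at positions 107–118; it anneals to the bottom strand with its 3' end pointing downstream toward position 118.
The 3' ends diverge (primer A extends toward position 1, primer B toward position 121), so the primers never converge on a shared product.

No product — the primers' 3' ends point away from each other.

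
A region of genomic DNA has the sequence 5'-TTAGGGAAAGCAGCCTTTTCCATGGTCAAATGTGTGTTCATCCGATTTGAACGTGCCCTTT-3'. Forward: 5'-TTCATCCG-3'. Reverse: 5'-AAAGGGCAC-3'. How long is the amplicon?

Scanning the template, TTCATCCG occurs at positions 37–44; this primer anneals to the bottom strand there with its 3' end pointing downstream.
The reverse primer's reverse complement is GTGCCCTTT, which matches the template at positions 53–61.
Product length = (reverse-primer end) − (forward-primer start) + 1 = 61 − 37 + 1 = 25 bp.

25 bp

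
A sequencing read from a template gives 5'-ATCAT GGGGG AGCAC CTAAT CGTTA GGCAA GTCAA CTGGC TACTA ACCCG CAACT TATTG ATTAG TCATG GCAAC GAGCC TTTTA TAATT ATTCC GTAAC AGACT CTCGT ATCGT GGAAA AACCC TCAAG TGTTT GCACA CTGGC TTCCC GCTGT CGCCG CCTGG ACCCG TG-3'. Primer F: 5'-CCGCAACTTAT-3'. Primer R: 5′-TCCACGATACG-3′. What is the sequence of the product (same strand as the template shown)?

Scanning the template, CCGCAACTTAT occurs at positions 48–58; this primer anneals to the bottom strand there with its 3' end pointing downstream.
Taking the reverse complement of TCCACGATACG gives CGTATCGTGGA, found at positions 108–118 on the template; the primer anneals here to the top strand with its 3' end pointing upstream.
The product is the template from position 48 through 118 (71 bp).

5'-CCGCAACTTATTGATTAGTCATGGCAACGAGCCTTTTATAATTATTCCGTAACAGACTCTCGTATCGTGGA-3'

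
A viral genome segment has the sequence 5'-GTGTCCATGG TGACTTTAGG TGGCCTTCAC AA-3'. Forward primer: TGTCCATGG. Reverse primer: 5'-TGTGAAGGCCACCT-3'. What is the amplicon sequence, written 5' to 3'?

Forward primer TGTCCATGG is found on the top strand at positions 2–10.
Taking the reverse complement of TGTGAAGGCCACCT gives AGGTGGCCTTCACA, found at positions 18–31 on the template; the primer anneals here to the top strand with its 3' end pointing upstream.
The product is the template from position 2 through 31 (30 bp).

5'-TGTCCATGGTGACTTTAGGTGGCCTTCACA-3'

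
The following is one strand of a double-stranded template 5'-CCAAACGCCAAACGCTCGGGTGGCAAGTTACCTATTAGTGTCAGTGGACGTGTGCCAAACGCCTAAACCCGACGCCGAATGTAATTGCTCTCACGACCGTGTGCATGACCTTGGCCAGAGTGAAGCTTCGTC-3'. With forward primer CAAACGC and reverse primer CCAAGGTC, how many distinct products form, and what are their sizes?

Three products: 113 bp, 106 bp, 59 bp

The forward primer CAAACGC matches the top strand at positions 2–8, 9–15, 56–62.
The reverse primer's reverse complement is GACCTTGG, matching at positions 107–114.
Each forward site pairs with the reverse site to give a product ending at position 114: sizes 113, 106, 59 bp.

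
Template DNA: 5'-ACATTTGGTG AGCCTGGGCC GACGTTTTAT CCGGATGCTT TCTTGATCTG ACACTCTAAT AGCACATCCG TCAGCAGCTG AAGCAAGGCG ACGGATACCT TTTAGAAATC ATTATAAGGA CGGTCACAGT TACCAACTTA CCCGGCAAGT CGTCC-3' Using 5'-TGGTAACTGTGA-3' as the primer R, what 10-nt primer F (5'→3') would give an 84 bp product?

5'-CACTCTAATA-3'

The reverse primer's reverse complement TCACAGTTACCA matches the template at positions 124–135, so the product ends at position 135.
An 84 bp product then starts at position 135 − 84 + 1 = 52.
The forward primer is identical to the top strand there: CACTCTAATA.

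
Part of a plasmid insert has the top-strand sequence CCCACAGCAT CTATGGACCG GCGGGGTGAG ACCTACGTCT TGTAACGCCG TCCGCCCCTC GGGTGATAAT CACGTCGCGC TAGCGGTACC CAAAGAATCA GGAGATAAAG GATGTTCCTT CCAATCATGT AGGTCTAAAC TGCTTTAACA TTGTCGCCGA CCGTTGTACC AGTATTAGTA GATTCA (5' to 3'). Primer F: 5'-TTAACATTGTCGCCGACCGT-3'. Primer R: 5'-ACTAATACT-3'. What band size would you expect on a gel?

The forward primer matches the template at positions 145–164.
Taking the reverse complement of ACTAATACT gives AGTATTAGT, found at positions 171–179 on the template; the primer anneals here to the top strand with its 3' end pointing upstream.
Product length = (reverse-primer end) − (forward-primer start) + 1 = 179 − 145 + 1 = 35 bp.

35 bp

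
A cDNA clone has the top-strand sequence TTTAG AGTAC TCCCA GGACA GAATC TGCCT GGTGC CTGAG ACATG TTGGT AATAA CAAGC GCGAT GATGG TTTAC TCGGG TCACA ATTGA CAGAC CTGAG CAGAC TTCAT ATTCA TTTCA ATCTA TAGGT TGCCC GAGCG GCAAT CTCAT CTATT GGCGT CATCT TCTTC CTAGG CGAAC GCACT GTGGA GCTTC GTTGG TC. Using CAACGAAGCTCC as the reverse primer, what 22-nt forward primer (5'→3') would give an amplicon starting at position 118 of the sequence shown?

5'-TCAATCTATAGGTTGCCCGAGC-3'

The reverse primer's reverse complement GGAGCTTCGTTG matches the template at positions 188–199; the product starts at position 118.
The forward primer is identical to the top strand over positions 118–139: TCAATCTATAGGTTGCCCGAGC.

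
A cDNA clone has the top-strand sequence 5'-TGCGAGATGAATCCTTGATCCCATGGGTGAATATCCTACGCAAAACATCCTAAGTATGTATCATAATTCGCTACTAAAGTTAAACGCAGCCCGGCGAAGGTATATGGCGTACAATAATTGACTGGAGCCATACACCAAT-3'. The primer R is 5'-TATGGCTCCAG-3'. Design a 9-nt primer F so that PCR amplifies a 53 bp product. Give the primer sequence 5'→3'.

The reverse primer's reverse complement CTGGAGCCATA matches the template at positions 122–132, so the product ends at position 132.
A 53 bp product then starts at position 132 − 53 + 1 = 80.
The forward primer is identical to the top strand there: TTAAACGCA.

5'-TTAAACGCA-3'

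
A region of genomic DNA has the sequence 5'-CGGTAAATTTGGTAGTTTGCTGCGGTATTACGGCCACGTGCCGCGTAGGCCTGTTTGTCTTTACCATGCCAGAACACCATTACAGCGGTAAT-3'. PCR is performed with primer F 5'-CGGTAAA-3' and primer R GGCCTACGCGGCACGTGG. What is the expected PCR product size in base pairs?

The forward primer matches the template at positions 1–7.
Taking the reverse complement of GGCCTACGCGGCACGTGG gives CCACGTGCCGCGTAGGCC, found at positions 34–51 on the template; the primer anneals here to the top strand with its 3' end pointing upstream.
Product length = (reverse-primer end) − (forward-primer start) + 1 = 51 − 1 + 1 = 51 bp.

51 bp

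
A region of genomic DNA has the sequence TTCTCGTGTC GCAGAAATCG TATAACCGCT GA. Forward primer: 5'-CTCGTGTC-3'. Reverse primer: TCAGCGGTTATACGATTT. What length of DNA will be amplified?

Forward primer CTCGTGTC is found on the top strand at positions 3–10.
Reverse complement of the reverse primer: AAATCGTATAACCGCTGA. This occurs on the top strand at positions 15–32.
Amplicon spans positions 3–32: 30 bp.

30 bp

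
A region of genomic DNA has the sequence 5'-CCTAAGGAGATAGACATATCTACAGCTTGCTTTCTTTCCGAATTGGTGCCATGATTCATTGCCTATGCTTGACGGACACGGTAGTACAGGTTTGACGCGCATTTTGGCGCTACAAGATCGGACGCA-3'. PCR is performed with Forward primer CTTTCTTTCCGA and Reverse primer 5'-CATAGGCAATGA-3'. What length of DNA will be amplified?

The forward primer matches the template at positions 30–41.
Taking the reverse complement of CATAGGCAATGA gives TCATTGCCTATG, found at positions 56–67 on the template; the primer anneals here to the top strand with its 3' end pointing upstream.
The product runs from position 30 to position 67, so its length is 67 − 30 + 1 = 38 bp.

38 bp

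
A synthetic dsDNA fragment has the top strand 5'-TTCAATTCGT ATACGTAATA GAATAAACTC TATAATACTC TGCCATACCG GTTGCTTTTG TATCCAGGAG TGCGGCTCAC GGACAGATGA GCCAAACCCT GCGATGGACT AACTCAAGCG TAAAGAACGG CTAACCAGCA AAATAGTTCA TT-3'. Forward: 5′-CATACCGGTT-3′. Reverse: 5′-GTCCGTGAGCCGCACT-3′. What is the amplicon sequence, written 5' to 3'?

5'-CATACCGGTTGCTTTTGTATCCAGGAGTGCGGCTCACGGAC-3'

The forward primer matches the template at positions 44–53.
Reverse complement of the reverse primer: AGTGCGGCTCACGGAC. This occurs on the top strand at positions 69–84.
The product is the template from position 44 through 84 (41 bp).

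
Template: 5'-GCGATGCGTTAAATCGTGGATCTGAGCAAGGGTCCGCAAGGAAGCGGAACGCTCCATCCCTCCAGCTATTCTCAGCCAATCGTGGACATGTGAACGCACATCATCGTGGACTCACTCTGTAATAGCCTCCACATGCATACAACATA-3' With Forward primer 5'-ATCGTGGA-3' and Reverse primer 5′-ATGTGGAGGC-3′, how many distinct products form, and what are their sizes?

Three products: 122 bp, 56 bp, 32 bp

The forward primer ATCGTGGA matches the top strand at positions 13–20, 79–86, 103–110.
The reverse primer's reverse complement is GCCTCCACAT, matching at positions 125–134.
Each forward site pairs with the reverse site to give a product ending at position 134: sizes 122, 56, 32 bp.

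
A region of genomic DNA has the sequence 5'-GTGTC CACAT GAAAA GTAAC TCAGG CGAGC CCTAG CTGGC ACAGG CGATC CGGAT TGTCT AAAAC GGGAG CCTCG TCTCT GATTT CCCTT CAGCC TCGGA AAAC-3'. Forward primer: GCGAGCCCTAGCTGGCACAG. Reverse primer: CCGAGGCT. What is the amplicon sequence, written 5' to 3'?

5'-GCGAGCCCTAGCTGGCACAGGCGATCCGGATTGTCTAAAACGGGAGCCTCGTCTCTGATTTCCCTTCAGCCTCGG-3'

Forward primer GCGAGCCCTAGCTGGCACAG is found on the top strand at positions 25–44.
Taking the reverse complement of CCGAGGCT gives AGCCTCGG, found at positions 92–99 on the template; the primer anneals here to the top strand with its 3' end pointing upstream.
The product is the template from position 25 through 99 (75 bp).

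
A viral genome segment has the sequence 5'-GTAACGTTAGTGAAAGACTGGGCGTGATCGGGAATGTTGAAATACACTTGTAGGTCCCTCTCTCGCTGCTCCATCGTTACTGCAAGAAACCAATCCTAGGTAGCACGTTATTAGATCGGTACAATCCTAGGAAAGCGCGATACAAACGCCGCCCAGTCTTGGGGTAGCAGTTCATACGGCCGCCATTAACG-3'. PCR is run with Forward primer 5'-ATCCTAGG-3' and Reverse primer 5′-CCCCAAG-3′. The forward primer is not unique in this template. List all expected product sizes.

The forward primer ATCCTAGG matches the top strand at positions 93–100, 124–131.
The reverse primer's reverse complement is CTTGGGG, matching at positions 158–164.
Each forward site pairs with the reverse site to give a product ending at position 164: sizes 72, 41 bp.

72 bp, 41 bp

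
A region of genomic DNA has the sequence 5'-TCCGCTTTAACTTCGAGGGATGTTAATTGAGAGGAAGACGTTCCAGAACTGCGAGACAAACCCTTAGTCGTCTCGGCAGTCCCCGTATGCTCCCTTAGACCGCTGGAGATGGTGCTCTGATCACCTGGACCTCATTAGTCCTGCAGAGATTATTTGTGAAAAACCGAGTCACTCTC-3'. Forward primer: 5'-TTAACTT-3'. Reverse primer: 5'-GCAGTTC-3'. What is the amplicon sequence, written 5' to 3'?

Forward primer TTAACTT is found on the top strand at positions 7–13.
Reverse complement of the reverse primer: GAACTGC. This occurs on the top strand at positions 46–52.
The product is the template from position 7 through 52 (46 bp).

5'-TTAACTTCGAGGGATGTTAATTGAGAGGAAGACGTTCCAGAACTGC-3'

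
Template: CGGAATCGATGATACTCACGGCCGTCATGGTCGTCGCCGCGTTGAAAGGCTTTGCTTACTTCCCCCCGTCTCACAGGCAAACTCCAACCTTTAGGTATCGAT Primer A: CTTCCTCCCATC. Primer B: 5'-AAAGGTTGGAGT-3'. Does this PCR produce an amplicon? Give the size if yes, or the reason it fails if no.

No product — primer A has no binding site in the template.

Primer A (CTTCCTCCCATC) does not match the top strand, and its reverse complement GATGGGAGGAAG does not match either.
With no annealing site for primer A, no amplification occurs.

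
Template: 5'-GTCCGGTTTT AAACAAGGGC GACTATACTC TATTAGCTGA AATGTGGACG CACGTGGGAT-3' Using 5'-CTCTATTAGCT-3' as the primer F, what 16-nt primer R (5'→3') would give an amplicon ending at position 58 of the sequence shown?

5'-CCCACGTGCGTCCACA-3'

The forward primer binds at positions 28–38; the product's 3' end on the top strand is position 58.
The reverse primer anneals to the top strand over positions 43–58, i.e. to TGTGGACGCACGTGGG.
Its sequence written 5'→3' is the reverse complement: CCCACGTGCGTCCACA.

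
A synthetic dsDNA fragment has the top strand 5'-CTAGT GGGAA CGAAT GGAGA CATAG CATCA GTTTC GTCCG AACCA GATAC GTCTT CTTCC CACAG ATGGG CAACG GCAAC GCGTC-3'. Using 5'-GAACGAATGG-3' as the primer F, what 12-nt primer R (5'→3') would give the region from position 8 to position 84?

The product's 3' end on the top strand is position 84.
The reverse primer anneals to the top strand over positions 73–84, i.e. to ACGGCAACGCGT.
Its sequence written 5'→3' is the reverse complement: ACGCGTTGCCGT.

5'-ACGCGTTGCCGT-3'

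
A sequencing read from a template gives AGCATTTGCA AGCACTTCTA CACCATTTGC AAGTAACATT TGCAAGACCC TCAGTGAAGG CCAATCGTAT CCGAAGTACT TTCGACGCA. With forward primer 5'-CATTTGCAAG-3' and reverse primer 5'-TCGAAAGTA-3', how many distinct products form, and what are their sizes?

Three products: 83 bp, 62 bp, 49 bp

The forward primer CATTTGCAAG matches the top strand at positions 3–12, 24–33, 37–46.
The reverse primer's reverse complement is TACTTTCGA, matching at positions 77–85.
Each forward site pairs with the reverse site to give a product ending at position 85: sizes 83, 62, 49 bp.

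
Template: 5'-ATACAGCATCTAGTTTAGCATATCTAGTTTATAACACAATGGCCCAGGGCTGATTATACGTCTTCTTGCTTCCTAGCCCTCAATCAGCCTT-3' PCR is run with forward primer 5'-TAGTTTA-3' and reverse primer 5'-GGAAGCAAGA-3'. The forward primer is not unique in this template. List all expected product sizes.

63 bp, 49 bp

The forward primer TAGTTTA matches the top strand at positions 11–17, 25–31.
The reverse primer's reverse complement is TCTTGCTTCC, matching at positions 64–73.
Each forward site pairs with the reverse site to give a product ending at position 73: sizes 63, 49 bp.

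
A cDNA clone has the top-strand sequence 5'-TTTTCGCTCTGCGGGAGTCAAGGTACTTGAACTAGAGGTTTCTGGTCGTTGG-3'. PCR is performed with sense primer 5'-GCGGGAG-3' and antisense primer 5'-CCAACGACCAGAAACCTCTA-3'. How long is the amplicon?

The forward primer matches the template at positions 11–17.
Reverse complement of the reverse primer: TAGAGGTTTCTGGTCGTTGG. This occurs on the top strand at positions 33–52.
Amplicon spans positions 11–52: 42 bp.

42 bp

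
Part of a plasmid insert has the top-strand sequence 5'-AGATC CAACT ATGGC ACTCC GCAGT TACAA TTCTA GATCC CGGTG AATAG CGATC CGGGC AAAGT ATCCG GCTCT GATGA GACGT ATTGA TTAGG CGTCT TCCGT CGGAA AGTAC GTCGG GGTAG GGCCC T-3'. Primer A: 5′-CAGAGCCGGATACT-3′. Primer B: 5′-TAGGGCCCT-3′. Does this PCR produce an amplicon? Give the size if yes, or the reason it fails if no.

Primer A (CAGAGCCGGATACT) has reverse complement AGTATCCGGCTCTG, which matches the top strand at positions 63–76; primer A anneals to the top strand there with its 3' end pointing upstream toward position 63.
Primer B (TAGGGCCCT) matches the top strand directly at positions 123–131; it anneals to the bottom strand with its 3' end pointing downstream toward position 131.
The 3' ends diverge (primer A extends toward position 1, primer B toward position 131), so the primers never converge on a shared product.

No product — the primers' 3' ends point away from each other.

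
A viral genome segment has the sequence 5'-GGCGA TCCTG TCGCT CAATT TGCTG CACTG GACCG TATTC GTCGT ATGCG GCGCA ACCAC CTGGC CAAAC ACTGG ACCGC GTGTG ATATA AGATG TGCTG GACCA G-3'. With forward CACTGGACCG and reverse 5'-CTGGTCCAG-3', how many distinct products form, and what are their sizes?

The forward primer CACTGGACCG matches the top strand at positions 26–35, 70–79.
The reverse primer's reverse complement is CTGGACCAG, matching at positions 98–106.
Each forward site pairs with the reverse site to give a product ending at position 106: sizes 81, 37 bp.

Two products: 81 bp, 37 bp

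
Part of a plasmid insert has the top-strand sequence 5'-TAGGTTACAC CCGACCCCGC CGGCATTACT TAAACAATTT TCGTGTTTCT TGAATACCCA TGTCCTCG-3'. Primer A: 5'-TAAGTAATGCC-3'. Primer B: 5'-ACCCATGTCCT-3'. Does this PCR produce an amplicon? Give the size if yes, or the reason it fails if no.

No product — the primers' 3' ends point away from each other.

Primer A (TAAGTAATGCC) has reverse complement GGCATTACTTA, which matches the top strand at positions 22–32; primer A anneals to the top strand there with its 3' end pointing upstream toward position 22.
Primer B (ACCCATGTCCT) matches the top strand directly at positions 56–66; it anneals to the bottom strand with its 3' end pointing downstream toward position 66.
The 3' ends diverge (primer A extends toward position 1, primer B toward position 68), so the primers never converge on a shared product.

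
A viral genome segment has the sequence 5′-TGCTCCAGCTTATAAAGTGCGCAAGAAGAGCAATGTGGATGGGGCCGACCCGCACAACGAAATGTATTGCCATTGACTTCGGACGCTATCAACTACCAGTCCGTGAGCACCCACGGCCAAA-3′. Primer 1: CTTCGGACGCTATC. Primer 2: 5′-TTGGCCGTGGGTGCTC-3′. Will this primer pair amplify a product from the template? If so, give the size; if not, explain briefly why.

Yes — a 44 bp product.

Primer 1 (CTTCGGACGCTATC) matches the top strand at positions 77–90; it acts as a forward primer.
Primer 2's reverse complement is GAGCACCCACGGCCAA, matching the top strand at positions 105–120; it acts as a reverse primer.
The 3' ends face each other across positions 77–120, giving a 44 bp product.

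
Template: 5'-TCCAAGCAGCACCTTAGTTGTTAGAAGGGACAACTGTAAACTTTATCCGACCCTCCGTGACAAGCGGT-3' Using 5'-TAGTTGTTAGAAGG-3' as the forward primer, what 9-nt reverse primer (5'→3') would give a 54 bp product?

5'-ACCGCTTGT-3'

The forward primer binds at positions 15–28, so a 54 bp product ends at position 15 + 54 − 1 = 68.
The reverse primer anneals to the top strand over positions 60–68, i.e. to ACAAGCGGT.
Its sequence written 5'→3' is the reverse complement: ACCGCTTGT.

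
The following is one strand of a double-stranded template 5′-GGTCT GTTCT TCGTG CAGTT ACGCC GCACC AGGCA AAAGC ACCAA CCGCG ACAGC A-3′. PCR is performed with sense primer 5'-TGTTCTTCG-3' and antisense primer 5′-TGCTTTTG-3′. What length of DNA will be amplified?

The forward primer matches the template at positions 5–13.
The reverse primer's reverse complement is CAAAAGCA, which matches the template at positions 34–41.
Product length = (reverse-primer end) − (forward-primer start) + 1 = 41 − 5 + 1 = 37 bp.

37 bp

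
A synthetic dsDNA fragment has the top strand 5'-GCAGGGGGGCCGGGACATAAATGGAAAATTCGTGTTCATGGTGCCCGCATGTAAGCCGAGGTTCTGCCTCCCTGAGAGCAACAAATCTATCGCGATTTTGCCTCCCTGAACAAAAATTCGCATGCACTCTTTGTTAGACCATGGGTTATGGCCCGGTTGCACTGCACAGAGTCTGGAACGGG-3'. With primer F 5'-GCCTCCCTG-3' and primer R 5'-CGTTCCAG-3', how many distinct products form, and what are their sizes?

The forward primer GCCTCCCTG matches the top strand at positions 66–74, 100–108.
The reverse primer's reverse complement is CTGGAACG, matching at positions 173–180.
Each forward site pairs with the reverse site to give a product ending at position 180: sizes 115, 81 bp.

Two products: 115 bp, 81 bp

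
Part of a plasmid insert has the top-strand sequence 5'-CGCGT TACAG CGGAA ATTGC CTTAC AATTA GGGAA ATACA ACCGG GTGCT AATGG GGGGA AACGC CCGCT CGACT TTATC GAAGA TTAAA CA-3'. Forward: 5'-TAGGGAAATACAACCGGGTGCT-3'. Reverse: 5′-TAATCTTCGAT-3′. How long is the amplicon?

Forward primer TAGGGAAATACAACCGGGTGCT is found on the top strand at positions 29–50.
Taking the reverse complement of TAATCTTCGAT gives ATCGAAGATTA, found at positions 78–88 on the template; the primer anneals here to the top strand with its 3' end pointing upstream.
Product length = (reverse-primer end) − (forward-primer start) + 1 = 88 − 29 + 1 = 60 bp.

60 bp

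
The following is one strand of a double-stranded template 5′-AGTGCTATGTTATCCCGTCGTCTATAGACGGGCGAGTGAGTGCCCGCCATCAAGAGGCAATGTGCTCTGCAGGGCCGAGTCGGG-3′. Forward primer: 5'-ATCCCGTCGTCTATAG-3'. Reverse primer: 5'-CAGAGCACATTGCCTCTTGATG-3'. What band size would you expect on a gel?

58 bp

Scanning the template, ATCCCGTCGTCTATAG occurs at positions 12–27; this primer anneals to the bottom strand there with its 3' end pointing downstream.
Taking the reverse complement of CAGAGCACATTGCCTCTTGATG gives CATCAAGAGGCAATGTGCTCTG, found at positions 48–69 on the template; the primer anneals here to the top strand with its 3' end pointing upstream.
Amplicon spans positions 12–69: 58 bp.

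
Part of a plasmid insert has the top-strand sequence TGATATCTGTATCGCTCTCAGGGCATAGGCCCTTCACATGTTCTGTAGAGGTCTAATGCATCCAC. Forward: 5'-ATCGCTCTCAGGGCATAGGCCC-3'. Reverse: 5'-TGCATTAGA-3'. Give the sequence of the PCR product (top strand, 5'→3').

5'-ATCGCTCTCAGGGCATAGGCCCTTCACATGTTCTGTAGAGGTCTAATGCA-3'

Scanning the template, ATCGCTCTCAGGGCATAGGCCC occurs at positions 11–32; this primer anneals to the bottom strand there with its 3' end pointing downstream.
The reverse primer's reverse complement is TCTAATGCA, which matches the template at positions 52–60.
The product is the template from position 11 through 60 (50 bp).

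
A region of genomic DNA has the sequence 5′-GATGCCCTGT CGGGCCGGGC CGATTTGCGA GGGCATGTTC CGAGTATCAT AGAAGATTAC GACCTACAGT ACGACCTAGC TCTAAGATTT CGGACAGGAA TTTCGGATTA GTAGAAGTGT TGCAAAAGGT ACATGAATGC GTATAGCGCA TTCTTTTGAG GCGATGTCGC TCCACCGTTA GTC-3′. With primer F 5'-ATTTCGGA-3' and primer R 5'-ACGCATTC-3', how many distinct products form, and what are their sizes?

The forward primer ATTTCGGA matches the top strand at positions 87–94, 100–107.
The reverse primer's reverse complement is GAATGCGT, matching at positions 135–142.
Each forward site pairs with the reverse site to give a product ending at position 142: sizes 56, 43 bp.

Two products: 56 bp, 43 bp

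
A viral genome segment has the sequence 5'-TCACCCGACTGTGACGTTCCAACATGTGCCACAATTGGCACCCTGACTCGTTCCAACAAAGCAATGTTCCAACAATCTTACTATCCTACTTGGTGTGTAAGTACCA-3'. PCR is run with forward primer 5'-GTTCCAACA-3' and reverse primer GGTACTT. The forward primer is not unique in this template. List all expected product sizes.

The forward primer GTTCCAACA matches the top strand at positions 16–24, 50–58, 66–74.
The reverse primer's reverse complement is AAGTACC, matching at positions 99–105.
Each forward site pairs with the reverse site to give a product ending at position 105: sizes 90, 56, 40 bp.

90 bp, 56 bp, 40 bp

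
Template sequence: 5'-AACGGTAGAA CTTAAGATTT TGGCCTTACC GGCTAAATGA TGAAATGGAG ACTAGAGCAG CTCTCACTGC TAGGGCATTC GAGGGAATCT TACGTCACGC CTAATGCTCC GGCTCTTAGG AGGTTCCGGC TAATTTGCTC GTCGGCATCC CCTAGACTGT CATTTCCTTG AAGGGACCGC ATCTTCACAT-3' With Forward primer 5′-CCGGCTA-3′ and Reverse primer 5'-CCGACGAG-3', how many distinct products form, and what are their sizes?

The forward primer CCGGCTA matches the top strand at positions 29–35, 126–132.
The reverse primer's reverse complement is CTCGTCGG, matching at positions 138–145.
Each forward site pairs with the reverse site to give a product ending at position 145: sizes 117, 20 bp.

Two products: 117 bp, 20 bp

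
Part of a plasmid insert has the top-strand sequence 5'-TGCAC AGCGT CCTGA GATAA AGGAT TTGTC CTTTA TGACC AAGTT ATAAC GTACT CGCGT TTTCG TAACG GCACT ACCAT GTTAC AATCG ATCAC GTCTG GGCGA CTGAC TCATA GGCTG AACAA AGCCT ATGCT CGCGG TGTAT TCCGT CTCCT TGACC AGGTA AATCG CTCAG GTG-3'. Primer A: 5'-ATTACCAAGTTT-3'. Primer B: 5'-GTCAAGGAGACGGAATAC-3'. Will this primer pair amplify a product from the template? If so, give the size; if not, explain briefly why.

No product — primer A has no binding site in the template.

Primer A (ATTACCAAGTTT) does not match the top strand, and its reverse complement AAACTTGGTAAT does not match either.
With no annealing site for primer A, no amplification occurs.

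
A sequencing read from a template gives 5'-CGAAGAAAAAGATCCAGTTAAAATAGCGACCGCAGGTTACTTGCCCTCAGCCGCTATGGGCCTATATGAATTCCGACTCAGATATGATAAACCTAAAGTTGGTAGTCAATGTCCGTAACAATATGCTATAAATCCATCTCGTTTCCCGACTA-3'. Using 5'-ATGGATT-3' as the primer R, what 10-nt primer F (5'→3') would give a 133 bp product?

5'-GAAAAAGATC-3'

The reverse primer's reverse complement AATCCAT matches the template at positions 131–137, so the product ends at position 137.
A 133 bp product then starts at position 137 − 133 + 1 = 5.
The forward primer is identical to the top strand there: GAAAAAGATC.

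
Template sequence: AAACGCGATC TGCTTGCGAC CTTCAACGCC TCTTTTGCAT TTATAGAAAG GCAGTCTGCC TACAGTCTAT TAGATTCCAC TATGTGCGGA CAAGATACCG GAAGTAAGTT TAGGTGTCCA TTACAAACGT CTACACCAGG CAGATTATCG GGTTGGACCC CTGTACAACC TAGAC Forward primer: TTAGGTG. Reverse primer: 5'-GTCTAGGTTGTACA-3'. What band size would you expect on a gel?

66 bp

Scanning the template, TTAGGTG occurs at positions 110–116; this primer anneals to the bottom strand there with its 3' end pointing downstream.
The reverse primer's reverse complement is TGTACAACCTAGAC, which matches the template at positions 162–175.
The product runs from position 110 to position 175, so its length is 175 − 110 + 1 = 66 bp.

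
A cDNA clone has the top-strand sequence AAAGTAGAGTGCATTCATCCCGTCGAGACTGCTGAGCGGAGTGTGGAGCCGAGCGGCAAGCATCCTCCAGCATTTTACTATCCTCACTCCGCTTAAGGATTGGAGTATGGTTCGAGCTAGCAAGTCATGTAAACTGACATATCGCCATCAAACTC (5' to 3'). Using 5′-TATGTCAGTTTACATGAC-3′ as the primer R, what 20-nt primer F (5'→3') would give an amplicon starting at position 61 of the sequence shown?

The reverse primer's reverse complement GTCATGTAAACTGACATA matches the template at positions 124–141; the product starts at position 61.
The forward primer is identical to the top strand over positions 61–80: CATCCTCCAGCATTTTACTA.

5'-CATCCTCCAGCATTTTACTA-3'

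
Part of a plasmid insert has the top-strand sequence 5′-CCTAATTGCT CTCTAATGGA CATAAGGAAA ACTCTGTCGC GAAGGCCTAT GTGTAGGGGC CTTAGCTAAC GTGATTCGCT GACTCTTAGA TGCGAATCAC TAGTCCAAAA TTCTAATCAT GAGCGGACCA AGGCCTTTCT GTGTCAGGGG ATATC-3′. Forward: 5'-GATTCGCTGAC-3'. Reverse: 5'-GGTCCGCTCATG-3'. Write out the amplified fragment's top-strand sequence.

5'-GATTCGCTGACTCTTAGATGCGAATCACTAGTCCAAAATTCTAATCATGAGCGGACC-3'

Forward primer GATTCGCTGAC is found on the top strand at positions 73–83.
The reverse primer's reverse complement is CATGAGCGGACC, which matches the template at positions 118–129.
The product is the template from position 73 through 129 (57 bp).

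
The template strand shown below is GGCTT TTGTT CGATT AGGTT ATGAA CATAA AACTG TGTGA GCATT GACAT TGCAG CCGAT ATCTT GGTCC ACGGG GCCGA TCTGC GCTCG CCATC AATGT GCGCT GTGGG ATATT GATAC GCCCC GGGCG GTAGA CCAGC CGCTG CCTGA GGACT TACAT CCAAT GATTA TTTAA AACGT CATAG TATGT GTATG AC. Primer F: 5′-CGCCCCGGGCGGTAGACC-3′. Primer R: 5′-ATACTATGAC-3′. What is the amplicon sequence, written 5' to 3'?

Forward primer CGCCCCGGGCGGTAGACC is found on the top strand at positions 120–137.
Taking the reverse complement of ATACTATGAC gives GTCATAGTAT, found at positions 179–188 on the template; the primer anneals here to the top strand with its 3' end pointing upstream.
The product is the template from position 120 through 188 (69 bp).

5'-CGCCCCGGGCGGTAGACCAGCCGCTGCCTGAGGACTTACATCCAATGATTATTTAAAACGTCATAGTAT-3'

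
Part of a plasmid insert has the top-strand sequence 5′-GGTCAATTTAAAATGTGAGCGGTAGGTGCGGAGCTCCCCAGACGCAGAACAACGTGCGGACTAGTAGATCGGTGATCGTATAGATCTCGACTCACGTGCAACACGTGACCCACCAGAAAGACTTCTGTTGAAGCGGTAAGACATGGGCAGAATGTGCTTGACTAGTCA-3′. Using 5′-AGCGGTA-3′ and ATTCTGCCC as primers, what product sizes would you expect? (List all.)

136 bp, 22 bp

The forward primer AGCGGTA matches the top strand at positions 18–24, 132–138.
The reverse primer's reverse complement is GGGCAGAAT, matching at positions 145–153.
Each forward site pairs with the reverse site to give a product ending at position 153: sizes 136, 22 bp.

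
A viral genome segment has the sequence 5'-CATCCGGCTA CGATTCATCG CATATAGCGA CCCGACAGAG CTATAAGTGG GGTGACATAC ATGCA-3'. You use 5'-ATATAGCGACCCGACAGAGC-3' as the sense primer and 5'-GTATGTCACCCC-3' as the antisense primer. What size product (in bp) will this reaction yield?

The forward primer matches the template at positions 22–41.
The reverse primer's reverse complement is GGGGTGACATAC, which matches the template at positions 49–60.
Product length = (reverse-primer end) − (forward-primer start) + 1 = 60 − 22 + 1 = 39 bp.

39 bp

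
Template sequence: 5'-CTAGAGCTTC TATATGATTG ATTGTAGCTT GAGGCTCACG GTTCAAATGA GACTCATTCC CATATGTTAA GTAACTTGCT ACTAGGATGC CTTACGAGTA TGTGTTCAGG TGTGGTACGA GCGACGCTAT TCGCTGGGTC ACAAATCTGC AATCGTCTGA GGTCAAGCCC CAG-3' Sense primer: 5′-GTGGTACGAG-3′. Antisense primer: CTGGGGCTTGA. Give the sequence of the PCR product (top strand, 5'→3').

5'-GTGGTACGAGCGACGCTATTCGCTGGGTCACAAATCTGCAATCGTCTGAGGTCAAGCCCCAG-3'

The forward primer matches the template at positions 112–121.
Taking the reverse complement of CTGGGGCTTGA gives TCAAGCCCCAG, found at positions 163–173 on the template; the primer anneals here to the top strand with its 3' end pointing upstream.
The product is the template from position 112 through 173 (62 bp).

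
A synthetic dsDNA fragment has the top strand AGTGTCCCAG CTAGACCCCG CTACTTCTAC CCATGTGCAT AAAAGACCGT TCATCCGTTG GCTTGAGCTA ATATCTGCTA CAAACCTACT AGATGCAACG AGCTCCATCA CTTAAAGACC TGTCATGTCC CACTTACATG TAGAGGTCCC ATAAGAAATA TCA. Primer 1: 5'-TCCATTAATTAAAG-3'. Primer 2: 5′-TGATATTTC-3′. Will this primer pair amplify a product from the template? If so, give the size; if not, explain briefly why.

No product — primer 1 has no binding site in the template.

Primer 1 (TCCATTAATTAAAG) does not match the top strand, and its reverse complement CTTTAATTAATGGA does not match either.
With no annealing site for primer 1, no amplification occurs.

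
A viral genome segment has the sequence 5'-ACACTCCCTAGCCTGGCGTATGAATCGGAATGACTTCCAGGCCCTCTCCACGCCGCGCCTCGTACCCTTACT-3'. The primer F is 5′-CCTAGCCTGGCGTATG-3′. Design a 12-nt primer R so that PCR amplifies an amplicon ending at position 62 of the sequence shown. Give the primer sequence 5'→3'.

5'-CGAGGCGCGGCG-3'

The forward primer binds at positions 7–22; the product's 3' end on the top strand is position 62.
The reverse primer anneals to the top strand over positions 51–62, i.e. to CGCCGCGCCTCG.
Its sequence written 5'→3' is the reverse complement: CGAGGCGCGGCG.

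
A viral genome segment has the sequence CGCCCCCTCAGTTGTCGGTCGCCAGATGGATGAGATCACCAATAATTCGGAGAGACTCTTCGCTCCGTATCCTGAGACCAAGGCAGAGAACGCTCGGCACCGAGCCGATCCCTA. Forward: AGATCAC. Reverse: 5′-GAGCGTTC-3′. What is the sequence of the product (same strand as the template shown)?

5'-AGATCACCAATAATTCGGAGAGACTCTTCGCTCCGTATCCTGAGACCAAGGCAGAGAACGCTC-3'

Forward primer AGATCAC is found on the top strand at positions 33–39.
The reverse primer's reverse complement is GAACGCTC, which matches the template at positions 88–95.
The product is the template from position 33 through 95 (63 bp).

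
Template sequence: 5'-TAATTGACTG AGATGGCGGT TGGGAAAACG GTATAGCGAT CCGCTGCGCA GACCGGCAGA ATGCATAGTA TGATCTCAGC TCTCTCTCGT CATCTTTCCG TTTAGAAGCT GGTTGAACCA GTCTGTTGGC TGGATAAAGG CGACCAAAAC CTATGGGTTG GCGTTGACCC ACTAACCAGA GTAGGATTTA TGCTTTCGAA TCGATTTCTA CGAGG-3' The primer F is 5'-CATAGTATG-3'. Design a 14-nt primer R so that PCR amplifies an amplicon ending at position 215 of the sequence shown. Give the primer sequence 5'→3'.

5'-CCTCGTAGAAATCG-3'

The forward primer binds at positions 64–72; the product's 3' end on the top strand is position 215.
The reverse primer anneals to the top strand over positions 202–215, i.e. to CGATTTCTACGAGG.
Its sequence written 5'→3' is the reverse complement: CCTCGTAGAAATCG.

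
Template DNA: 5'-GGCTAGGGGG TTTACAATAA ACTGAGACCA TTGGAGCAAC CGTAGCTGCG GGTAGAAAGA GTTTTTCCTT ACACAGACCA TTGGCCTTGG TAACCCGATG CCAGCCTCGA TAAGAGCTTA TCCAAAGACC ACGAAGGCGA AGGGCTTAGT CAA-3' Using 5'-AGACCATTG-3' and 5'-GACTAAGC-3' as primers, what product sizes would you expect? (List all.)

The forward primer AGACCATTG matches the top strand at positions 25–33, 75–83.
The reverse primer's reverse complement is GCTTAGTC, matching at positions 144–151.
Each forward site pairs with the reverse site to give a product ending at position 151: sizes 127, 77 bp.

127 bp, 77 bp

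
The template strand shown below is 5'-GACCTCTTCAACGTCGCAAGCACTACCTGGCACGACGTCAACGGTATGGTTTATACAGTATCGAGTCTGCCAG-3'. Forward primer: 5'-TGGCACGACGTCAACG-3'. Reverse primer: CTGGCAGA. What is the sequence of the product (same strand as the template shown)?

The forward primer matches the template at positions 28–43.
Taking the reverse complement of CTGGCAGA gives TCTGCCAG, found at positions 66–73 on the template; the primer anneals here to the top strand with its 3' end pointing upstream.
The product is the template from position 28 through 73 (46 bp).

5'-TGGCACGACGTCAACGGTATGGTTTATACAGTATCGAGTCTGCCAG-3'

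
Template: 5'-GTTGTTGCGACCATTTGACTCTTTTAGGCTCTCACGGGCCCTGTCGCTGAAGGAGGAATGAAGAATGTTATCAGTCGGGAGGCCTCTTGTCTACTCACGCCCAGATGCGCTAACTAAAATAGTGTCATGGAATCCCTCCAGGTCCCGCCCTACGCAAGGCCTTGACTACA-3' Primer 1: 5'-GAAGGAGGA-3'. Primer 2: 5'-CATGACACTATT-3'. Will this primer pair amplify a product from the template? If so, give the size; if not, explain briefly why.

Primer 1 (GAAGGAGGA) matches the top strand at positions 49–57; it acts as a forward primer.
Primer 2's reverse complement is AATAGTGTCATG, matching the top strand at positions 118–129; it acts as a reverse primer.
The 3' ends face each other across positions 49–129, giving an 81 bp product.

Yes — an 81 bp product.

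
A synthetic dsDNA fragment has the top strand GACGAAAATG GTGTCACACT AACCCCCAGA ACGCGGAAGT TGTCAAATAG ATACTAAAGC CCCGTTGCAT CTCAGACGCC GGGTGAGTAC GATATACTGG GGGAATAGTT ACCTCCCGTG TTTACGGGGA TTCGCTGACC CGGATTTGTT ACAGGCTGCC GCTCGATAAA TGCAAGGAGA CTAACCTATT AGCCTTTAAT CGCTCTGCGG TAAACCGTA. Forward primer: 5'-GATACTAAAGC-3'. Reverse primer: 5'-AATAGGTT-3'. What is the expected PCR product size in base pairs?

141 bp

Scanning the template, GATACTAAAGC occurs at positions 50–60; this primer anneals to the bottom strand there with its 3' end pointing downstream.
Taking the reverse complement of AATAGGTT gives AACCTATT, found at positions 183–190 on the template; the primer anneals here to the top strand with its 3' end pointing upstream.
The product runs from position 50 to position 190, so its length is 190 − 50 + 1 = 141 bp.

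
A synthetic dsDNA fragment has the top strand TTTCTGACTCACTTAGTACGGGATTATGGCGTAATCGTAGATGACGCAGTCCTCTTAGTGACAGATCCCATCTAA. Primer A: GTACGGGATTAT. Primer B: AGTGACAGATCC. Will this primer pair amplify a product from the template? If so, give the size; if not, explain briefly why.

No product — both primers anneal to the same strand and extend in the same direction.

Primer A (GTACGGGATTAT) matches the top strand at positions 16–27 (3' end points downstream).
Primer B (AGTGACAGATCC) also matches the top strand directly, at positions 57–68 — its reverse complement GGATCTGTCACT is not present.
Both primers anneal to the bottom strand with 3' ends pointing the same way, so neither can prime synthesis back toward the other.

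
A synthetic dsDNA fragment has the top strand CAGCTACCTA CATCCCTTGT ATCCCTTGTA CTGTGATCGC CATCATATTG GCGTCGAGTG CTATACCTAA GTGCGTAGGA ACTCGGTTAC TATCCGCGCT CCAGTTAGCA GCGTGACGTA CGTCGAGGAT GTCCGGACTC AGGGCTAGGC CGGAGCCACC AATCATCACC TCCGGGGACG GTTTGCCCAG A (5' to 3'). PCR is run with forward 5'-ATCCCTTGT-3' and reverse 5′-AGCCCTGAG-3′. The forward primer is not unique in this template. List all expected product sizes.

135 bp, 126 bp

The forward primer ATCCCTTGT matches the top strand at positions 12–20, 21–29.
The reverse primer's reverse complement is CTCAGGGCT, matching at positions 138–146.
Each forward site pairs with the reverse site to give a product ending at position 146: sizes 135, 126 bp.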